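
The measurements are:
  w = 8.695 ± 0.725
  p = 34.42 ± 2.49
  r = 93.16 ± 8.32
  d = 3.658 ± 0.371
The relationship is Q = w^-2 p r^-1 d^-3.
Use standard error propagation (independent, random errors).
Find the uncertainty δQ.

3.65e-05

Products/powers → add relative errors in quadrature, weighted by exponent:
  (-2·δw/w)² = (-2×0.0834)² = 0.0278;  (1·δp/p)² = (1×0.0723)² = 0.00523;  (-1·δr/r)² = (-1×0.0893)² = 0.00798;  (-3·δd/d)² = (-3×0.101)² = 0.0926
δQ/Q = √(0.134) = 0.366
Q = 9.984e-05, so δQ = 0.366 × 9.984e-05 = 3.65e-05.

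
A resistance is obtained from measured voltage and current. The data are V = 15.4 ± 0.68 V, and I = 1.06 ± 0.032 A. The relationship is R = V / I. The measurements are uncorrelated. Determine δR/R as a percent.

R is a product of powers, so relative uncertainties combine in quadrature:
  (1·δV/V)² = (1×0.0442)² = 0.00195;  (-1·δI/I)² = (-1×0.0302)² = 0.000911
δR/R = √(0.00286) = 0.0535

5.35%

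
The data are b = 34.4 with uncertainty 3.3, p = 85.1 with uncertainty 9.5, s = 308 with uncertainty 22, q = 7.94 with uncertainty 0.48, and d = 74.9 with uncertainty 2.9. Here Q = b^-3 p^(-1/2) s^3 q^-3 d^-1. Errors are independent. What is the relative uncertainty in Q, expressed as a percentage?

For a monomial Q ∝ b^-3, p^(-1/2), s^3, q^-3, d^-1, fractional errors add in quadrature:
  (-3·δb/b)² = (-3×0.0959)² = 0.0828;  (−½·δp/p)² = (-0.5×0.112)² = 0.00312;  (3·δs/s)² = (3×0.0714)² = 0.0459;  (-3·δq/q)² = (-3×0.0605)² = 0.0329;  (-1·δd/d)² = (-1×0.0387)² = 0.00150
δQ/Q = √(0.166) = 0.408

40.8%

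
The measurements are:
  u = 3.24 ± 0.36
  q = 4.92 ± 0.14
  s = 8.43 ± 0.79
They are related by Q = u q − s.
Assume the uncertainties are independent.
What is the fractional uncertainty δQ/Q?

0.265

Let p = u·q = 15.9. δp/p = √((1·δu/u)² + (1·δq/q)²) = √(0.0123 + 0.000810) = 0.115, so δp = 1.83.
Q = p − s: δQ = √(δp² + δs²) = √(3.34 + 0.624) = 1.99
Q = 7.51, so δQ/Q = 1.99/7.51 = 0.265.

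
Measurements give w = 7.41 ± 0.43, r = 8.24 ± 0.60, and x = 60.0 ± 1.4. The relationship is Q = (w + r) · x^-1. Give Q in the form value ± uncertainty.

Let u = w + r = 15.7. δu = √(δw² + δr²) = √(0.185 + 0.360) = 0.738, so δu/u = 0.0472.
Q is then a monomial in u, x:
δQ/Q = √((δu/u)² + (-1·δx/x)²) = √(0.00222 + 0.000544) = 0.0526
Q = 0.261, so δQ = 0.0526 × 0.261 = 0.0137.

0.261 ± 0.0137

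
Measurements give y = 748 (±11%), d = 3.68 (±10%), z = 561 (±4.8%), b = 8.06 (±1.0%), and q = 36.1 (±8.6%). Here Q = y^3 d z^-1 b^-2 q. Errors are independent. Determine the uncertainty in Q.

5.48e+05

Since Q is a product/quotient, work with relative uncertainties:
  (3·δy/y)² = (3×0.110)² = 0.109;  (1·δd/d)² = (1×0.100)² = 0.0100;  (-1·δz/z)² = (-1×0.0480)² = 0.00230;  (-2·δb/b)² = (-2×0.0100)² = 0.000400;  (1·δq/q)² = (1×0.0860)² = 0.00740
δQ/Q = √(0.129) = 0.359
Q = 1.53e+06, so δQ = 0.359 × 1.53e+06 = 5.48e+05.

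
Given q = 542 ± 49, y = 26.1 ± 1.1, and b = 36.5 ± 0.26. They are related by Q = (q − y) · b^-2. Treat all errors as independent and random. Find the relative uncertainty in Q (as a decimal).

Let u = q − y = 516. δu = √(δq² + δy²) = √(2400 + 1.21) = 49.0, so δu/u = 0.0950.
Q is then a monomial in u, b:
δQ/Q = √((δu/u)² + (-2·δb/b)²) = √(0.00903 + 0.000203) = 0.0961

0.0961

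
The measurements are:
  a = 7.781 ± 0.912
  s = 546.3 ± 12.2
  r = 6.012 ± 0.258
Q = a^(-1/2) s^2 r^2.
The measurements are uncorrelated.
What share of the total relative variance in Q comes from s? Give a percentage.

15.6%

(δQ/Q)² = (−½·δa/a)² + (2·δs/s)² + (2·δr/r)²
  a term: (-0.5×0.117)² = 0.00343
  s term: (2×0.0223)² = 0.00199
  r term: (2×0.0429)² = 0.00737
Total = 0.0128. Share from s = 0.00199/0.0128 = 0.156.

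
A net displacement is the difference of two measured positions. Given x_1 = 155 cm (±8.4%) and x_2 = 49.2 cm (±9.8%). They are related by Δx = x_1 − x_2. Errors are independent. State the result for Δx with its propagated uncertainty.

106 ± 13.9 cm

Each term contributes (cᵢ δxᵢ)² to (δΔx)²:
  (δx_1)² = 170;  (δx_2)² = 23.2
δΔx = √(193) = 13.9 cm
Δx = 106 cm.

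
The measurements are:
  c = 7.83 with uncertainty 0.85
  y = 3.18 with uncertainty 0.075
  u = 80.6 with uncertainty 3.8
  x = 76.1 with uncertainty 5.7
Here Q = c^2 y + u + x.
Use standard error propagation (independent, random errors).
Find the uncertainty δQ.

Let p = c^2·y = 195. δp/p = √((2·δc/c)² + (1·δy/y)²) = √(0.0471 + 0.000556) = 0.218, so δp = 42.6.
Q = p + u + x: δQ = √(δp² + δu² + δx²) = √(1810 + 14.4 + 32.5) = 43.1

43.1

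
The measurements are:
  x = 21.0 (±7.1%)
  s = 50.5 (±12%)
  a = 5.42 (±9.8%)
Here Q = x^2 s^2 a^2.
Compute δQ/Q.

Products/powers → add relative errors in quadrature, weighted by exponent:
  (2·δx/x)² = (2×0.0710)² = 0.0202;  (2·δs/s)² = (2×0.120)² = 0.0576;  (2·δa/a)² = (2×0.0980)² = 0.0384
δQ/Q = √(0.116) = 0.341

0.341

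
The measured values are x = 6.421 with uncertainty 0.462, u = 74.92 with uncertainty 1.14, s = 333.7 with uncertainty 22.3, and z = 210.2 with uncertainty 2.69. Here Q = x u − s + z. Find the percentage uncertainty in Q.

Let p = x·u = 481.1. δp/p = √((1·δx/x)² + (1·δu/u)²) = √(0.00518 + 0.000232) = 0.0735, so δp = 35.4.
Q = p − s + z: δQ = √(δp² + δs² + δz²) = √(1250 + 497 + 7.24) = 41.9
Q = 357.6, so δQ/Q = 41.9/357.6 = 0.117.

11.7%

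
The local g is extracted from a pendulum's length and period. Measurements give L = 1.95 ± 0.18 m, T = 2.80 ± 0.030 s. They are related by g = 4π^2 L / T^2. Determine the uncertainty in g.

Each factor contributes (exponent × relative error)² to (δg/g)²:
  (1·δL/L)² = (1×0.0923)² = 0.00852;  (-2·δT/T)² = (-2×0.0107)² = 0.000459
δg/g = √(0.00898) = 0.0948
g = 9.82 m/s^2, so δg = 0.0948 × 9.82 = 0.930 m/s^2.

0.930 m/s^2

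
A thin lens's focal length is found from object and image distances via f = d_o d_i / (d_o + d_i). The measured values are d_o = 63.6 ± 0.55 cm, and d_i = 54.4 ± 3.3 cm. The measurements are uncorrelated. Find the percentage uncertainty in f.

3.29%

∂f/∂d_o = (d_i/(d_o+d_i))² = 0.213;  ∂f/∂d_i = (d_o/(d_o+d_i))² = 0.291
δf = √((∂f/∂d_o · δd_o)² + (∂f/∂d_i · δd_i)²) = √(0.0137 + 0.919) = 0.966 cm
f = 29.3 cm, so δf/f = 0.966/29.3 = 0.0329.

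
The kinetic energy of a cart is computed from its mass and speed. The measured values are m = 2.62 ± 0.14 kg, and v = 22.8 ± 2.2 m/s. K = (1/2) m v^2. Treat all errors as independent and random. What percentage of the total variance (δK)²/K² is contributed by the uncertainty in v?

(δK/K)² = (1·δm/m)² + (2·δv/v)²
  m term: (1×0.0534)² = 0.00286
  v term: (2×0.0965)² = 0.0372
Total = 0.0401. Share from v = 0.0372/0.0401 = 0.929.

92.9%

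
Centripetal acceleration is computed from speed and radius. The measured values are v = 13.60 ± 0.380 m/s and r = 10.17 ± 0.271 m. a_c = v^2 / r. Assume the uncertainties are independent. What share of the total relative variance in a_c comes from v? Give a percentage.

(δa_c/a_c)² = (2·δv/v)² + (-1·δr/r)²
  v term: (2×0.0279)² = 0.00312
  r term: (-1×0.0266)² = 0.000710
Total = 0.00383. Share from v = 0.00312/0.00383 = 0.815.

81.5%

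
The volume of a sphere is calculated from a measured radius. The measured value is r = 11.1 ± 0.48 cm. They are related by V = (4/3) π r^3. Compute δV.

V ∝ r^3, so δV/V = |3| · δr/r = 3 × 0.0432 = 0.130.
V = 5730 cm^3, so δV = 0.130 × 5730 = 743 cm^3.

743 cm^3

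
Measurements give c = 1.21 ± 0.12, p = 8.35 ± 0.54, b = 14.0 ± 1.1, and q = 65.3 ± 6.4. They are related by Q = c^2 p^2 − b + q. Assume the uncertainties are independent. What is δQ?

25.0

Let w = c^2·p^2 = 102. δw/w = √((2·δc/c)² + (2·δp/p)²) = √(0.0393 + 0.0167) = 0.237, so δw = 24.2.
Q = w − b + q: δQ = √(δw² + δb² + δq²) = √(584 + 1.21 + 41.0) = 25.0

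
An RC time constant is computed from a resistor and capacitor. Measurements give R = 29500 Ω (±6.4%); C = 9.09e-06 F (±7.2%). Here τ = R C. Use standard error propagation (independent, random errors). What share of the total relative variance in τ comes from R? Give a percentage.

(δτ/τ)² = (1·δR/R)² + (1·δC/C)²
  R term: (1×0.0640)² = 0.00410
  C term: (1×0.0720)² = 0.00518
Total = 0.00928. Share from R = 0.00410/0.00928 = 0.441.

44.1%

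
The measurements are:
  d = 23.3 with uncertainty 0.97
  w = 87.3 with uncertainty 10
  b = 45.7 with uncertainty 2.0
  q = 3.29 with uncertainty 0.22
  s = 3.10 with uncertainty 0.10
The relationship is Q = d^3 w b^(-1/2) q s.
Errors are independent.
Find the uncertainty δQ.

3.1e+05

For a monomial Q ∝ d^3, w, b^(-1/2), q, s, fractional errors add in quadrature:
  (3·δd/d)² = (3×0.0416)² = 0.0156;  (1·δw/w)² = (1×0.115)² = 0.0131;  (−½·δb/b)² = (-0.5×0.0438)² = 0.000479;  (1·δq/q)² = (1×0.0669)² = 0.00447;  (1·δs/s)² = (1×0.0323)² = 0.00104
δQ/Q = √(0.0347) = 0.186
Q = 1.67e+06, so δQ = 0.186 × 1.67e+06 = 3.1e+05.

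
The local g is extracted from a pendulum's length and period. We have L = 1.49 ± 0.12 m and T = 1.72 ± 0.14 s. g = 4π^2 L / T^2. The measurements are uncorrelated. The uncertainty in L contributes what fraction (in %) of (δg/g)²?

19.7%

(δg/g)² = (1·δL/L)² + (-2·δT/T)²
  L term: (1×0.0805)² = 0.00649
  T term: (-2×0.0814)² = 0.0265
Total = 0.0330. Share from L = 0.00649/0.0330 = 0.197.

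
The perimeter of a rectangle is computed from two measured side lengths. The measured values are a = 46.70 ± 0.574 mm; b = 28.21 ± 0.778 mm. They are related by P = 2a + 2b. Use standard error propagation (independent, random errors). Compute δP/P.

0.0129

For a sum/difference, combine absolute errors in quadrature:
  (2·δa)² = 1.32;  (2·δb)² = 2.42
δP = √(3.74) = 1.93 mm
P = 149.8 mm, so δP/P = 1.93/149.8 = 0.0129.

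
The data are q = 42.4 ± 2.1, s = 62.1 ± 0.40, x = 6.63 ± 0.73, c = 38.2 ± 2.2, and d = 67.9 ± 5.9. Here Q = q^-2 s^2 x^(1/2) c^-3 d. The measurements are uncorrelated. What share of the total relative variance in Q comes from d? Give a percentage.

15.0%

(δQ/Q)² = (-2·δq/q)² + (2·δs/s)² + (½·δx/x)² + (-3·δc/c)² + (1·δd/d)²
  q term: (-2×0.0495)² = 0.00981
  s term: (2×0.00644)² = 0.000166
  x term: (0.5×0.110)² = 0.00303
  c term: (-3×0.0576)² = 0.0299
  d term: (1×0.0869)² = 0.00755
Total = 0.0504. Share from d = 0.00755/0.0504 = 0.150.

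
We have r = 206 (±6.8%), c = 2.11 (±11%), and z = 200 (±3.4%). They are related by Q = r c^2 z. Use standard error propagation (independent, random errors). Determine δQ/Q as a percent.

Relative error in a monomial: (δQ/Q)² = Σ (nᵢ · δxᵢ/xᵢ)².
  (1·δr/r)² = (1×0.0680)² = 0.00462;  (2·δc/c)² = (2×0.110)² = 0.0484;  (1·δz/z)² = (1×0.0340)² = 0.00116
δQ/Q = √(0.0542) = 0.233

23.3%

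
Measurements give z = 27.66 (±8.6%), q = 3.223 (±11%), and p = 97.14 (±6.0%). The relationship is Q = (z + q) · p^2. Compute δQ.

41700

Let u = z + q = 30.88. δu = √(δz² + δq²) = √(5.66 + 0.126) = 2.41, so δu/u = 0.0779.
Q is then a monomial in u, p:
δQ/Q = √((δu/u)² + (2·δp/p)²) = √(0.00606 + 0.0144) = 0.143
Q = 291400, so δQ = 0.143 × 291400 = 41700.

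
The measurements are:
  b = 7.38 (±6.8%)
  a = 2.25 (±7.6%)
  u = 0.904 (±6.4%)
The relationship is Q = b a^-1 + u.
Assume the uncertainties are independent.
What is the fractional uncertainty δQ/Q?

Let p = b·a^-1 = 3.28. δp/p = √((1·δb/b)² + (-1·δa/a)²) = √(0.00462 + 0.00578) = 0.102, so δp = 0.334.
Q = p + u: δQ = √(δp² + δu²) = √(0.112 + 0.00335) = 0.339
Q = 4.18, so δQ/Q = 0.339/4.18 = 0.0811.

0.0811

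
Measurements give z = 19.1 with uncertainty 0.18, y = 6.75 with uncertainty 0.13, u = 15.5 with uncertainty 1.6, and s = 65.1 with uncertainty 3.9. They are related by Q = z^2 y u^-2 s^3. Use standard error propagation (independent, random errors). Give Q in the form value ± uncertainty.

For a monomial Q ∝ z^2, y, u^-2, s^3, fractional errors add in quadrature:
  (2·δz/z)² = (2×0.00942)² = 0.000355;  (1·δy/y)² = (1×0.0193)² = 0.000371;  (-2·δu/u)² = (-2×0.103)² = 0.0426;  (3·δs/s)² = (3×0.0599)² = 0.0323
δQ/Q = √(0.0756) = 0.275
Q = 2.83e+06, so δQ = 0.275 × 2.83e+06 = 7.78e+05.

(2.83 ± 0.778) × 10^6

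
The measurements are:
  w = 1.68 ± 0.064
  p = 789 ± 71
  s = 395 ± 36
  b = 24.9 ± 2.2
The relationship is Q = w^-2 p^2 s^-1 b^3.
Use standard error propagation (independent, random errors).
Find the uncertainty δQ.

Products/powers → add relative errors in quadrature, weighted by exponent:
  (-2·δw/w)² = (-2×0.0381)² = 0.00580;  (2·δp/p)² = (2×0.0900)² = 0.0324;  (-1·δs/s)² = (-1×0.0911)² = 0.00831;  (3·δb/b)² = (3×0.0884)² = 0.0703
δQ/Q = √(0.117) = 0.342
Q = 8.62e+06, so δQ = 0.342 × 8.62e+06 = 2.95e+06.

2.95e+06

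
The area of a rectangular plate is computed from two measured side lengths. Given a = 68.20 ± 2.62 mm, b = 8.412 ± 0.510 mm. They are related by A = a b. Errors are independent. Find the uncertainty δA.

41.2 mm^2

For a monomial A ∝ a, b, fractional errors add in quadrature:
  (1·δa/a)² = (1×0.0384)² = 0.00148;  (1·δb/b)² = (1×0.0606)² = 0.00368
δA/A = √(0.00515) = 0.0718
A = 573.7 mm^2, so δA = 0.0718 × 573.7 = 41.2 mm^2.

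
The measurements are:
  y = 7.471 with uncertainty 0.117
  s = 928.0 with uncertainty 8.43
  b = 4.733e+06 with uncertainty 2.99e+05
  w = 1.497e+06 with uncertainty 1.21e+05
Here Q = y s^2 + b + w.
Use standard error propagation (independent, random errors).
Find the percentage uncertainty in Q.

Let p = y·s^2 = 6.434e+06. δp/p = √((1·δy/y)² + (2·δs/s)²) = √(0.000245 + 0.000330) = 0.0240, so δp = 1.54e+05.
Q = p + b + w: δQ = √(δp² + δb² + δw²) = √(2.38e+10 + 8.94e+10 + 1.46e+10) = 3.58e+05
Q = 1.266e+07, so δQ/Q = 3.58e+05/1.266e+07 = 0.0282.

2.82%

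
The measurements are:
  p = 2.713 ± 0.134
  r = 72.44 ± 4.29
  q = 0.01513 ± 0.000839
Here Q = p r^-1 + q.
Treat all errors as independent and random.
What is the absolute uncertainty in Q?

0.00301

Let w = p·r^-1 = 0.03745. δw/w = √((1·δp/p)² + (-1·δr/r)²) = √(0.00244 + 0.00351) = 0.0771, so δw = 0.00289.
Q = w + q: δQ = √(δw² + δq²) = √(8.34e-06 + 7.04e-07) = 0.00301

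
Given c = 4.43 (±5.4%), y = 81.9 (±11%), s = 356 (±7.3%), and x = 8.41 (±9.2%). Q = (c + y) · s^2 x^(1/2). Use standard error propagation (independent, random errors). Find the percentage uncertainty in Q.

Let u = c + y = 86.3. δu = √(δc² + δy²) = √(0.0572 + 81.2) = 9.01, so δu/u = 0.104.
Q is then a monomial in u, s, x:
δQ/Q = √((δu/u)² + (2·δs/s)² + (½·δx/x)²) = √(0.0109 + 0.0213 + 0.00212) = 0.185

18.5%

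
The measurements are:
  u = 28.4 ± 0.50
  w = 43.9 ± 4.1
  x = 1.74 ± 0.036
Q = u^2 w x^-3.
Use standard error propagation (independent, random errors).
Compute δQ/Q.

Each factor contributes (exponent × relative error)² to (δQ/Q)²:
  (2·δu/u)² = (2×0.0176)² = 0.00124;  (1·δw/w)² = (1×0.0934)² = 0.00872;  (-3·δx/x)² = (-3×0.0207)² = 0.00385
δQ/Q = √(0.0138) = 0.118

0.118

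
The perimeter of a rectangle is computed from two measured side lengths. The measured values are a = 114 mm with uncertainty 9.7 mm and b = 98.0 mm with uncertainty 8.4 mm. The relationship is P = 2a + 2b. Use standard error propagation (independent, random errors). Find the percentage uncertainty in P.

6.05%

P is a linear combination, so absolute uncertainties add in quadrature:
  (2·δa)² = 376;  (2·δb)² = 282
δP = √(659) = 25.7 mm
P = 424 mm, so δP/P = 25.7/424 = 0.0605.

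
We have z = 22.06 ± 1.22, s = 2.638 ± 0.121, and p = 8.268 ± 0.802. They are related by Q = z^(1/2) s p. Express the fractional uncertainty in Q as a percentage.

Q is a product of powers, so relative uncertainties combine in quadrature:
  (½·δz/z)² = (0.5×0.0553)² = 0.000765;  (1·δs/s)² = (1×0.0459)² = 0.00210;  (1·δp/p)² = (1×0.0970)² = 0.00941
δQ/Q = √(0.0123) = 0.111

11.1%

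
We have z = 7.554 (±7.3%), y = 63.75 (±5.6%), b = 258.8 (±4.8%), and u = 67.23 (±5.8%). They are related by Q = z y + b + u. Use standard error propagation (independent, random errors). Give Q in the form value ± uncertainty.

807.6 ± 46.2

Let p = z·y = 481.6. δp/p = √((1·δz/z)² + (1·δy/y)²) = √(0.00533 + 0.00314) = 0.0920, so δp = 44.3.
Q = p + b + u: δQ = √(δp² + δb² + δu²) = √(1960 + 154 + 15.2) = 46.2
Q = 807.6.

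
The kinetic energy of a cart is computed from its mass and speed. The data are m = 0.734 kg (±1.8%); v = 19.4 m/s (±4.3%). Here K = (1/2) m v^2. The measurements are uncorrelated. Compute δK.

Relative error in a monomial: (δK/K)² = Σ (nᵢ · δxᵢ/xᵢ)².
  (1·δm/m)² = (1×0.0180)² = 0.000324;  (2·δv/v)² = (2×0.0430)² = 0.00740
δK/K = √(0.00772) = 0.0879
K = 138 J, so δK = 0.0879 × 138 = 12.1 J.

12.1 J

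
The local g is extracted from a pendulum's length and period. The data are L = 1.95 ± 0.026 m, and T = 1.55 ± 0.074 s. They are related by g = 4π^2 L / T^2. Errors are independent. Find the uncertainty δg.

3.09 m/s^2

Products/powers → add relative errors in quadrature, weighted by exponent:
  (1·δL/L)² = (1×0.0133)² = 0.000178;  (-2·δT/T)² = (-2×0.0477)² = 0.00912
δg/g = √(0.00929) = 0.0964
g = 32.0 m/s^2, so δg = 0.0964 × 32.0 = 3.09 m/s^2.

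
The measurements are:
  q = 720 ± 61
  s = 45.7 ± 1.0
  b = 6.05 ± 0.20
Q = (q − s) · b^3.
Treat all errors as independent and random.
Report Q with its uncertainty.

(1.49 ± 0.200) × 10^5

Let u = q − s = 674. δu = √(δq² + δs²) = √(3720 + 1.00) = 61.0, so δu/u = 0.0905.
Q is then a monomial in u, b:
δQ/Q = √((δu/u)² + (3·δb/b)²) = √(0.00819 + 0.00984) = 0.134
Q = 1.49e+05, so δQ = 0.134 × 1.49e+05 = 20000.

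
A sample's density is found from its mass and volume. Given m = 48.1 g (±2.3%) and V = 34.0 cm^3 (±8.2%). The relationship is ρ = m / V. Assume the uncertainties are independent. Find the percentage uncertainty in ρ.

8.52%

ρ is a product of powers, so relative uncertainties combine in quadrature:
  (1·δm/m)² = (1×0.0230)² = 0.000529;  (-1·δV/V)² = (-1×0.0820)² = 0.00672
δρ/ρ = √(0.00725) = 0.0852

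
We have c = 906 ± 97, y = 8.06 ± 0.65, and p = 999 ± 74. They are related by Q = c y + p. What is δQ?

982

Let w = c·y = 7300. δw/w = √((1·δc/c)² + (1·δy/y)²) = √(0.0115 + 0.00650) = 0.134, so δw = 979.
Q = w + p: δQ = √(δw² + δp²) = √(9.58e+05 + 5480) = 982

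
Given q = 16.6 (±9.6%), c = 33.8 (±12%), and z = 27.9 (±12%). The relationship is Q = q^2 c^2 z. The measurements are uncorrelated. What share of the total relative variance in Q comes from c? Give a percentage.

(δQ/Q)² = (2·δq/q)² + (2·δc/c)² + (1·δz/z)²
  q term: (2×0.0960)² = 0.0369
  c term: (2×0.120)² = 0.0576
  z term: (1×0.120)² = 0.0144
Total = 0.109. Share from c = 0.0576/0.109 = 0.529.

52.9%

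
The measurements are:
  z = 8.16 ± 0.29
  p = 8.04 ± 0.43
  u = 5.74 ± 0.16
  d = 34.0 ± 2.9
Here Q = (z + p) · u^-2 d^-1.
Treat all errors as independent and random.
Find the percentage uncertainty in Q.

10.7%

Let w = z + p = 16.2. δw = √(δz² + δp²) = √(0.0841 + 0.185) = 0.519, so δw/w = 0.0320.
Q is then a monomial in w, u, d:
δQ/Q = √((δw/w)² + (-2·δu/u)² + (-1·δd/d)²) = √(0.00102 + 0.00311 + 0.00728) = 0.107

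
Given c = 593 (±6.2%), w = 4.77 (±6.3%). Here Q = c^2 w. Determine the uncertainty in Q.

Since Q is a product/quotient, work with relative uncertainties:
  (2·δc/c)² = (2×0.0620)² = 0.0154;  (1·δw/w)² = (1×0.0630)² = 0.00397
δQ/Q = √(0.0193) = 0.139
Q = 1.68e+06, so δQ = 0.139 × 1.68e+06 = 2.33e+05.

2.33e+05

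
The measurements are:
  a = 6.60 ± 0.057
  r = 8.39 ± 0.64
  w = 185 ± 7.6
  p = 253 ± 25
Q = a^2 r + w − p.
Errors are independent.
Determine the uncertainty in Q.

Let h = a^2·r = 365. δh/h = √((2·δa/a)² + (1·δr/r)²) = √(0.000298 + 0.00582) = 0.0782, so δh = 28.6.
Q = h + w − p: δQ = √(δh² + δw² + δp²) = √(817 + 57.8 + 625) = 38.7

38.7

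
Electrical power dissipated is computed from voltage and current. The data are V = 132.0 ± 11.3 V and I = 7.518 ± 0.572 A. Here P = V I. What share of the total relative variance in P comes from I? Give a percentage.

44.1%

(δP/P)² = (1·δV/V)² + (1·δI/I)²
  V term: (1×0.0856)² = 0.00733
  I term: (1×0.0761)² = 0.00579
Total = 0.0131. Share from I = 0.00579/0.0131 = 0.441.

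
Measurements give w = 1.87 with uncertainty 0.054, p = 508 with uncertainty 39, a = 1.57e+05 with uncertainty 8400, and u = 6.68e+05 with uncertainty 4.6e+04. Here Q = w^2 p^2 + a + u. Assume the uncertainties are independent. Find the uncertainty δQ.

1.55e+05

Let h = w^2·p^2 = 9.02e+05. δh/h = √((2·δw/w)² + (2·δp/p)²) = √(0.00334 + 0.0236) = 0.164, so δh = 1.48e+05.
Q = h + a + u: δQ = √(δh² + δa² + δu²) = √(2.19e+10 + 7.06e+07 + 2.12e+09) = 1.55e+05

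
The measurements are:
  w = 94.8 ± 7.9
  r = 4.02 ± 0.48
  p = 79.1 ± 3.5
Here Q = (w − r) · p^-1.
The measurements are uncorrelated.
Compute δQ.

Let u = w − r = 90.8. δu = √(δw² + δr²) = √(62.4 + 0.230) = 7.91, so δu/u = 0.0872.
Q is then a monomial in u, p:
δQ/Q = √((δu/u)² + (-1·δp/p)²) = √(0.00760 + 0.00196) = 0.0978
Q = 1.15, so δQ = 0.0978 × 1.15 = 0.112.

0.112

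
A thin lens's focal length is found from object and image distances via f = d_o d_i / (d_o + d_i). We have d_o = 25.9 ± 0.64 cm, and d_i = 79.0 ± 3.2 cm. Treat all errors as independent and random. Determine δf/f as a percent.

2.11%

∂f/∂d_o = (d_i/(d_o+d_i))² = 0.567;  ∂f/∂d_i = (d_o/(d_o+d_i))² = 0.0610
δf = √((∂f/∂d_o · δd_o)² + (∂f/∂d_i · δd_i)²) = √(0.132 + 0.0381) = 0.412 cm
f = 19.5 cm, so δf/f = 0.412/19.5 = 0.0211.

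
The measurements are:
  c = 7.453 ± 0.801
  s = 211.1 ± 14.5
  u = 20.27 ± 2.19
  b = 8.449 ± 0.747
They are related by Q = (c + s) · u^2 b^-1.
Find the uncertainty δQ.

2580

Let w = c + s = 218.6. δw = √(δc² + δs²) = √(0.642 + 210) = 14.5, so δw/w = 0.0664.
Q is then a monomial in w, u, b:
δQ/Q = √((δw/w)² + (2·δu/u)² + (-1·δb/b)²) = √(0.00442 + 0.0467 + 0.00782) = 0.243
Q = 10630, so δQ = 0.243 × 10630 = 2580.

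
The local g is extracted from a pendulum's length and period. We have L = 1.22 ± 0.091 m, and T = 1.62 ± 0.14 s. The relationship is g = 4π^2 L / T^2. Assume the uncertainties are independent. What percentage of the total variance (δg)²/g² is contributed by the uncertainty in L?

15.7%

(δg/g)² = (1·δL/L)² + (-2·δT/T)²
  L term: (1×0.0746)² = 0.00556
  T term: (-2×0.0864)² = 0.0299
Total = 0.0354. Share from L = 0.00556/0.0354 = 0.157.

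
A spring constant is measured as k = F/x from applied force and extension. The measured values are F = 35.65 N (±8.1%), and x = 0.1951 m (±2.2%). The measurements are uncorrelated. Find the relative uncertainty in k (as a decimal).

Each factor contributes (exponent × relative error)² to (δk/k)²:
  (1·δF/F)² = (1×0.0810)² = 0.00656;  (-1·δx/x)² = (-1×0.0220)² = 0.000484
δk/k = √(0.00705) = 0.0839

0.0839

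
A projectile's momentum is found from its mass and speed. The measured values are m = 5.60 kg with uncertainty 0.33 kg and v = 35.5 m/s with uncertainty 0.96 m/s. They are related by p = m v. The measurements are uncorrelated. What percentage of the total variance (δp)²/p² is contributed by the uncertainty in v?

17.4%

(δp/p)² = (1·δm/m)² + (1·δv/v)²
  m term: (1×0.0589)² = 0.00347
  v term: (1×0.0270)² = 0.000731
Total = 0.00420. Share from v = 0.000731/0.00420 = 0.174.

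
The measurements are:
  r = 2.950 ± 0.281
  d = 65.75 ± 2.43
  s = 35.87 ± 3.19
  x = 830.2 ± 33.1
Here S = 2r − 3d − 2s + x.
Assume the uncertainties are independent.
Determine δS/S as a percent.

6.08%

S is a linear combination, so absolute uncertainties add in quadrature:
  (2·δr)² = 0.316;  (3·δd)² = 53.1;  (2·δs)² = 40.7;  (δx)² = 1100
δS = √(1190) = 34.5
S = 567.1, so δS/S = 34.5/567.1 = 0.0608.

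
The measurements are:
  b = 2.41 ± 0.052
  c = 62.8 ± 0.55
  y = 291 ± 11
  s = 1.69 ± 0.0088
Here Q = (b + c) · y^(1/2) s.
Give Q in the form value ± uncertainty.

Let u = b + c = 65.2. δu = √(δb² + δc²) = √(0.00270 + 0.303) = 0.552, so δu/u = 0.00847.
Q is then a monomial in u, y, s:
δQ/Q = √((δu/u)² + (½·δy/y)² + (1·δs/s)²) = √(7.18e-05 + 0.000357 + 2.71e-05) = 0.0214
Q = 1880, so δQ = 0.0214 × 1880 = 40.1.

1880 ± 40.1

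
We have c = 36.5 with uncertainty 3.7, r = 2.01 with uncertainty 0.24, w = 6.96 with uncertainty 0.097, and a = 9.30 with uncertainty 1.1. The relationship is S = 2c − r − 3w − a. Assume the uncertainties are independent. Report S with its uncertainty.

40.8 ± 7.49

Sums and differences: (δS)² = Σ (cᵢ δxᵢ)².
  (2·δc)² = 54.8;  (δr)² = 0.0576;  (3·δw)² = 0.0847;  (δa)² = 1.21
δS = √(56.1) = 7.49
S = 40.8.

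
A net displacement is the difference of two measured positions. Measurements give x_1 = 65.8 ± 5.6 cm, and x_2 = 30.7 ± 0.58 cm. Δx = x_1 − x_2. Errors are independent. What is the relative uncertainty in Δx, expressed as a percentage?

16.0%

Sums and differences: (δΔx)² = Σ (cᵢ δxᵢ)².
  (δx_1)² = 31.4;  (δx_2)² = 0.336
δΔx = √(31.7) = 5.63 cm
Δx = 35.1 cm, so δΔx/Δx = 5.63/35.1 = 0.160.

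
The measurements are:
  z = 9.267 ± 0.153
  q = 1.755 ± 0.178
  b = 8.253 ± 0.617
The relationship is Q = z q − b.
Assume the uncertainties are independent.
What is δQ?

1.78

Let p = z·q = 16.26. δp/p = √((1·δz/z)² + (1·δq/q)²) = √(0.000273 + 0.0103) = 0.103, so δp = 1.67.
Q = p − b: δQ = √(δp² + δb²) = √(2.79 + 0.381) = 1.78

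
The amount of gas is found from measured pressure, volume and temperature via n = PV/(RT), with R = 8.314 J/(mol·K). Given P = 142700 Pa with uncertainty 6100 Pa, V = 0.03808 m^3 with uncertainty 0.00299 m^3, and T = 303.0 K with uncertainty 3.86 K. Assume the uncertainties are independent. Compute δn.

0.195 mol

Relative error in a monomial: (δn/n)² = Σ (nᵢ · δxᵢ/xᵢ)².
  (1·δP/P)² = (1×0.0427)² = 0.00183;  (1·δV/V)² = (1×0.0785)² = 0.00617;  (-1·δT/T)² = (-1×0.0127)² = 0.000162
δn/n = √(0.00815) = 0.0903
n = 2.157 mol, so δn = 0.0903 × 2.157 = 0.195 mol.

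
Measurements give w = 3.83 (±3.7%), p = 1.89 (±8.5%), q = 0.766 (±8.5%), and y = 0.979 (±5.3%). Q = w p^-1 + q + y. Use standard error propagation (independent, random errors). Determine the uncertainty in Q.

0.205

Let h = w·p^-1 = 2.03. δh/h = √((1·δw/w)² + (-1·δp/p)²) = √(0.00137 + 0.00723) = 0.0927, so δh = 0.188.
Q = h + q + y: δQ = √(δh² + δq² + δy²) = √(0.0353 + 0.00424 + 0.00269) = 0.205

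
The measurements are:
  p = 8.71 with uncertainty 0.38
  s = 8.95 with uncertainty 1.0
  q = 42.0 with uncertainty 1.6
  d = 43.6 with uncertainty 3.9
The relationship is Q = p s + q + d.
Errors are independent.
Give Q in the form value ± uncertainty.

164 ± 10.3

Let w = p·s = 78.0. δw/w = √((1·δp/p)² + (1·δs/s)²) = √(0.00190 + 0.0125) = 0.120, so δw = 9.35.
Q = w + q + d: δQ = √(δw² + δq² + δd²) = √(87.4 + 2.56 + 15.2) = 10.3
Q = 164.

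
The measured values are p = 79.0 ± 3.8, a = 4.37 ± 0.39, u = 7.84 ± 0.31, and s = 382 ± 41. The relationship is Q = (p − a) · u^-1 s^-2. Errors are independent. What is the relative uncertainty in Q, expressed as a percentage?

Let w = p − a = 74.6. δw = √(δp² + δa²) = √(14.4 + 0.152) = 3.82, so δw/w = 0.0512.
Q is then a monomial in w, u, s:
δQ/Q = √((δw/w)² + (-1·δu/u)² + (-2·δs/s)²) = √(0.00262 + 0.00156 + 0.0461) = 0.224

22.4%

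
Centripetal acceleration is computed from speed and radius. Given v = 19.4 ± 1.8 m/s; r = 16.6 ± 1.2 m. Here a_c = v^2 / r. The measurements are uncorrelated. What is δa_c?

Relative error in a monomial: (δa_c/a_c)² = Σ (nᵢ · δxᵢ/xᵢ)².
  (2·δv/v)² = (2×0.0928)² = 0.0344;  (-1·δr/r)² = (-1×0.0723)² = 0.00523
δa_c/a_c = √(0.0397) = 0.199
a_c = 22.7 m/s^2, so δa_c = 0.199 × 22.7 = 4.52 m/s^2.

4.52 m/s^2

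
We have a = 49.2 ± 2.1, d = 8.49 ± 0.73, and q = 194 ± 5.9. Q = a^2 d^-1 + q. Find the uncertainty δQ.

Let p = a^2·d^-1 = 285. δp/p = √((2·δa/a)² + (-1·δd/d)²) = √(0.00729 + 0.00739) = 0.121, so δp = 34.5.
Q = p + q: δQ = √(δp² + δq²) = √(1190 + 34.8) = 35.0

35.0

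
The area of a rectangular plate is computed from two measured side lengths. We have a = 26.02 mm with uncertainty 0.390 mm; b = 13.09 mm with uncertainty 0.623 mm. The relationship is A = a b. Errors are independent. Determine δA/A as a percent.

4.99%

Relative error in a monomial: (δA/A)² = Σ (nᵢ · δxᵢ/xᵢ)².
  (1·δa/a)² = (1×0.0150)² = 0.000225;  (1·δb/b)² = (1×0.0476)² = 0.00227
δA/A = √(0.00249) = 0.0499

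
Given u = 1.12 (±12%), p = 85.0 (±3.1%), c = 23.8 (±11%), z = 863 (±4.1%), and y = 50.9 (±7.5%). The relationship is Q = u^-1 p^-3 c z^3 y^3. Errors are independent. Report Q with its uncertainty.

(2.93 ± 0.932) × 10^9

Each factor contributes (exponent × relative error)² to (δQ/Q)²:
  (-1·δu/u)² = (-1×0.120)² = 0.0144;  (-3·δp/p)² = (-3×0.0310)² = 0.00865;  (1·δc/c)² = (1×0.110)² = 0.0121;  (3·δz/z)² = (3×0.0410)² = 0.0151;  (3·δy/y)² = (3×0.0750)² = 0.0506
δQ/Q = √(0.101) = 0.318
Q = 2.93e+09, so δQ = 0.318 × 2.93e+09 = 9.32e+08.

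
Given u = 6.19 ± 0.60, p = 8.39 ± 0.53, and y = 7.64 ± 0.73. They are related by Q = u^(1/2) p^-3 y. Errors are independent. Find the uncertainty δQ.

0.00701

Q is a product of powers, so relative uncertainties combine in quadrature:
  (½·δu/u)² = (0.5×0.0969)² = 0.00235;  (-3·δp/p)² = (-3×0.0632)² = 0.0359;  (1·δy/y)² = (1×0.0955)² = 0.00913
δQ/Q = √(0.0474) = 0.218
Q = 0.0322, so δQ = 0.218 × 0.0322 = 0.00701.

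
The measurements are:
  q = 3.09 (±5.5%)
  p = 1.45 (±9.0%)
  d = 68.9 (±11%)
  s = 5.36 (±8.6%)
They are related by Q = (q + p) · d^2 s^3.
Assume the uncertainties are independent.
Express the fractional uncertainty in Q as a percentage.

34.2%

Let u = q + p = 4.54. δu = √(δq² + δp²) = √(0.0289 + 0.0170) = 0.214, so δu/u = 0.0472.
Q is then a monomial in u, d, s:
δQ/Q = √((δu/u)² + (2·δd/d)² + (3·δs/s)²) = √(0.00223 + 0.0484 + 0.0666) = 0.342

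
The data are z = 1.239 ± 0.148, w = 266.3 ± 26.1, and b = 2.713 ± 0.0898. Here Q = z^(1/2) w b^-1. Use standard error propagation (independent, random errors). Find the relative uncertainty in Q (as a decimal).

0.119

For a monomial Q ∝ z^(1/2), w, b^-1, fractional errors add in quadrature:
  (½·δz/z)² = (0.5×0.119)² = 0.00357;  (1·δw/w)² = (1×0.0980)² = 0.00961;  (-1·δb/b)² = (-1×0.0331)² = 0.00110
δQ/Q = √(0.0143) = 0.119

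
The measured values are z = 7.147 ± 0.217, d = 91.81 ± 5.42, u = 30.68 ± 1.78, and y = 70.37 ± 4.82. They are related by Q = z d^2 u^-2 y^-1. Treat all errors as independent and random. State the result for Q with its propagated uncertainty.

Q is a product of powers, so relative uncertainties combine in quadrature:
  (1·δz/z)² = (1×0.0304)² = 0.000922;  (2·δd/d)² = (2×0.0590)² = 0.0139;  (-2·δu/u)² = (-2×0.0580)² = 0.0135;  (-1·δy/y)² = (-1×0.0685)² = 0.00469
δQ/Q = √(0.0330) = 0.182
Q = 0.9095, so δQ = 0.182 × 0.9095 = 0.165.

0.9095 ± 0.165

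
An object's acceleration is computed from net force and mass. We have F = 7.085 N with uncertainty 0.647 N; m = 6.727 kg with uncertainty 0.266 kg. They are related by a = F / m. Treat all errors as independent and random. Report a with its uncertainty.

For a monomial a ∝ F, m^-1, fractional errors add in quadrature:
  (1·δF/F)² = (1×0.0913)² = 0.00834;  (-1·δm/m)² = (-1×0.0395)² = 0.00156
δa/a = √(0.00990) = 0.0995
a = 1.053 m/s^2, so δa = 0.0995 × 1.053 = 0.105 m/s^2.

1.053 ± 0.105 m/s^2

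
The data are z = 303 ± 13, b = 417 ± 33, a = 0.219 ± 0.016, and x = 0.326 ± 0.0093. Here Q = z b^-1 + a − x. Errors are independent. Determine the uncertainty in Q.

Let p = z·b^-1 = 0.727. δp/p = √((1·δz/z)² + (-1·δb/b)²) = √(0.00184 + 0.00626) = 0.0900, so δp = 0.0654.
Q = p + a − x: δQ = √(δp² + δa² + δx²) = √(0.00428 + 0.000256 + 8.65e-05) = 0.0680

0.0680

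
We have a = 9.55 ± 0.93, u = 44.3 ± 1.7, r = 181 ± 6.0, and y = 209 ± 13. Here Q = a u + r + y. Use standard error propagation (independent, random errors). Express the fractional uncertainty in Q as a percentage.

5.72%

Let p = a·u = 423. δp/p = √((1·δa/a)² + (1·δu/u)²) = √(0.00948 + 0.00147) = 0.105, so δp = 44.3.
Q = p + r + y: δQ = √(δp² + δr² + δy²) = √(1960 + 36.0 + 169) = 46.5
Q = 813, so δQ/Q = 46.5/813 = 0.0572.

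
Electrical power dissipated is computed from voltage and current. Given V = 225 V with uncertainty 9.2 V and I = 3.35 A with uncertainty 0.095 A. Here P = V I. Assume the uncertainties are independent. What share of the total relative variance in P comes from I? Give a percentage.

(δP/P)² = (1·δV/V)² + (1·δI/I)²
  V term: (1×0.0409)² = 0.00167
  I term: (1×0.0284)² = 0.000804
Total = 0.00248. Share from I = 0.000804/0.00248 = 0.325.

32.5%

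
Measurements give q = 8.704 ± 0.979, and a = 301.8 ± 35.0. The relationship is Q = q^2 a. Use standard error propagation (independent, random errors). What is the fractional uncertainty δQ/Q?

For a monomial Q ∝ q^2, a, fractional errors add in quadrature:
  (2·δq/q)² = (2×0.112)² = 0.0506;  (1·δa/a)² = (1×0.116)² = 0.0134
δQ/Q = √(0.0641) = 0.253

0.253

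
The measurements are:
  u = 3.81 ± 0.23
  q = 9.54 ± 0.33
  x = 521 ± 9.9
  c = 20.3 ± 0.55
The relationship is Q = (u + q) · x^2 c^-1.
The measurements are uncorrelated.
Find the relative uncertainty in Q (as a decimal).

Let w = u + q = 13.3. δw = √(δu² + δq²) = √(0.0529 + 0.109) = 0.402, so δw/w = 0.0301.
Q is then a monomial in w, x, c:
δQ/Q = √((δw/w)² + (2·δx/x)² + (-1·δc/c)²) = √(0.000908 + 0.00144 + 0.000734) = 0.0556

0.0556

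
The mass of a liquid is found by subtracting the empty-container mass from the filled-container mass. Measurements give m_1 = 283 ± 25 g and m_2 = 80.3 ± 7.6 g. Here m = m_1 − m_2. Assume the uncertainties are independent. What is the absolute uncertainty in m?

m is a linear combination, so absolute uncertainties add in quadrature:
  (δm_1)² = 625;  (δm_2)² = 57.8
δm = √(683) = 26.1 g

26.1 g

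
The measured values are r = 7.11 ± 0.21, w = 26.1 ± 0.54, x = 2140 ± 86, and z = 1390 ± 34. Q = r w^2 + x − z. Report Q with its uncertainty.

Let p = r·w^2 = 4840. δp/p = √((1·δr/r)² + (2·δw/w)²) = √(0.000872 + 0.00171) = 0.0508, so δp = 246.
Q = p + x − z: δQ = √(δp² + δx² + δz²) = √(60600 + 7400 + 1160) = 263
Q = 5590.

5590 ± 263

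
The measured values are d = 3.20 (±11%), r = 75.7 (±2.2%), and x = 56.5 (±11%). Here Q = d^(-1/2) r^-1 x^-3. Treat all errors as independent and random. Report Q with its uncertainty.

(4.09 ± 1.37) × 10^-8

For a monomial Q ∝ d^(-1/2), r^-1, x^-3, fractional errors add in quadrature:
  (−½·δd/d)² = (-0.5×0.110)² = 0.00302;  (-1·δr/r)² = (-1×0.0220)² = 0.000484;  (-3·δx/x)² = (-3×0.110)² = 0.109
δQ/Q = √(0.112) = 0.335
Q = 4.09e-08, so δQ = 0.335 × 4.09e-08 = 1.37e-08.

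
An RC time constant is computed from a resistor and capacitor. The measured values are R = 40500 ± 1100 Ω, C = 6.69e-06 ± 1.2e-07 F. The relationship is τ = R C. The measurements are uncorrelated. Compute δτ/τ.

Relative error in a monomial: (δτ/τ)² = Σ (nᵢ · δxᵢ/xᵢ)².
  (1·δR/R)² = (1×0.0272)² = 0.000738;  (1·δC/C)² = (1×0.0179)² = 0.000322
δτ/τ = √(0.00106) = 0.0325

0.0325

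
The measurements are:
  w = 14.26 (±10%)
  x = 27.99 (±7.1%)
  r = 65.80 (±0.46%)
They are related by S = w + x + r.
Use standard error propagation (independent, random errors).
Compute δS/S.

0.0228

For a sum/difference, combine absolute errors in quadrature:
  (δw)² = 2.03;  (δx)² = 3.95;  (δr)² = 0.0916
δS = √(6.07) = 2.46
S = 108.0, so δS/S = 2.46/108.0 = 0.0228.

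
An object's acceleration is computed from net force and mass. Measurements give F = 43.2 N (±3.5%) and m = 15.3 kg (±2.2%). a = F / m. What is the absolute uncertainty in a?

0.117 m/s^2

a is a product of powers, so relative uncertainties combine in quadrature:
  (1·δF/F)² = (1×0.0350)² = 0.00123;  (-1·δm/m)² = (-1×0.0220)² = 0.000484
δa/a = √(0.00171) = 0.0413
a = 2.82 m/s^2, so δa = 0.0413 × 2.82 = 0.117 m/s^2.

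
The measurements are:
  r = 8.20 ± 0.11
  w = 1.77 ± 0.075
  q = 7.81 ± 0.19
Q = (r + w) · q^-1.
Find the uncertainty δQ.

Let u = r + w = 9.97. δu = √(δr² + δw²) = √(0.0121 + 0.00562) = 0.133, so δu/u = 0.0134.
Q is then a monomial in u, q:
δQ/Q = √((δu/u)² + (-1·δq/q)²) = √(0.000178 + 0.000592) = 0.0278
Q = 1.28, so δQ = 0.0278 × 1.28 = 0.0354.

0.0354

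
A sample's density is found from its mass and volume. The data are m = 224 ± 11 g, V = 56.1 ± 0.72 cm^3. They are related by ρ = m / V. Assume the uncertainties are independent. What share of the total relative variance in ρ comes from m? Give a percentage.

(δρ/ρ)² = (1·δm/m)² + (-1·δV/V)²
  m term: (1×0.0491)² = 0.00241
  V term: (-1×0.0128)² = 0.000165
Total = 0.00258. Share from m = 0.00241/0.00258 = 0.936.

93.6%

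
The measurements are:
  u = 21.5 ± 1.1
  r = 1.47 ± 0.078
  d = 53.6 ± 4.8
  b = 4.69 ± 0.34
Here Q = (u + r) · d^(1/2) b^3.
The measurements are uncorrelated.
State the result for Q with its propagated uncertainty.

Let w = u + r = 23.0. δw = √(δu² + δr²) = √(1.21 + 0.00608) = 1.10, so δw/w = 0.0480.
Q is then a monomial in w, d, b:
δQ/Q = √((δw/w)² + (½·δd/d)² + (3·δb/b)²) = √(0.00230 + 0.00200 + 0.0473) = 0.227
Q = 17300, so δQ = 0.227 × 17300 = 3940.

17300 ± 3940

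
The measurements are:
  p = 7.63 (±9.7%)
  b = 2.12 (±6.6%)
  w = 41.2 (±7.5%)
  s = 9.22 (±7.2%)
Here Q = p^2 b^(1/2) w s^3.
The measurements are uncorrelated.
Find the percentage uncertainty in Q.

Since Q is a product/quotient, work with relative uncertainties:
  (2·δp/p)² = (2×0.0970)² = 0.0376;  (½·δb/b)² = (0.5×0.0660)² = 0.00109;  (1·δw/w)² = (1×0.0750)² = 0.00562;  (3·δs/s)² = (3×0.0720)² = 0.0467
δQ/Q = √(0.0910) = 0.302

30.2%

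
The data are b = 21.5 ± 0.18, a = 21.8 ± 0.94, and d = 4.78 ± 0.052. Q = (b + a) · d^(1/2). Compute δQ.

Let u = b + a = 43.3. δu = √(δb² + δa²) = √(0.0324 + 0.884) = 0.957, so δu/u = 0.0221.
Q is then a monomial in u, d:
δQ/Q = √((δu/u)² + (½·δd/d)²) = √(0.000489 + 2.96e-05) = 0.0228
Q = 94.7, so δQ = 0.0228 × 94.7 = 2.15.

2.15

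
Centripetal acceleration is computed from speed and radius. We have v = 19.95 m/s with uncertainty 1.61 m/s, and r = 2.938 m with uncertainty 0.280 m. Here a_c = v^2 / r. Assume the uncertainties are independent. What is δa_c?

Relative error in a monomial: (δa_c/a_c)² = Σ (nᵢ · δxᵢ/xᵢ)².
  (2·δv/v)² = (2×0.0807)² = 0.0261;  (-1·δr/r)² = (-1×0.0953)² = 0.00908
δa_c/a_c = √(0.0351) = 0.187
a_c = 135.5 m/s^2, so δa_c = 0.187 × 135.5 = 25.4 m/s^2.

25.4 m/s^2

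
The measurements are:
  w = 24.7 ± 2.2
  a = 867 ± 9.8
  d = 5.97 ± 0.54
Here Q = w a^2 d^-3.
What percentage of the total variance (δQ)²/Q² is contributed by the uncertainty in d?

(δQ/Q)² = (1·δw/w)² + (2·δa/a)² + (-3·δd/d)²
  w term: (1×0.0891)² = 0.00793
  a term: (2×0.0113)² = 0.000511
  d term: (-3×0.0905)² = 0.0736
Total = 0.0821. Share from d = 0.0736/0.0821 = 0.897.

89.7%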